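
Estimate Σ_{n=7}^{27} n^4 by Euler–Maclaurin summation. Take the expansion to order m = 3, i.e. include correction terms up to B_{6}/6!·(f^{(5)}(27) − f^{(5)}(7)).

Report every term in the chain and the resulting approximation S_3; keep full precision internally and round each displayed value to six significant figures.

S_3 ≈ 3.13979e+06

Integral: ∫_7^27 x^4 dx = 2.86642e+06.
Boundary: ½(f(7) + f(27)) = ½(2401.00 + 531441) = 266921.
Running total after boundary: 3.13334e+06.
Order-1 term: 1/12 · (78732.0 − 1372.00) = 6446.67.
Partial sum through k=1: 3.13979e+06.
Order-2 term: −1/720 · (648.000 − 168.000) = -0.666667.
Partial sum through k=2: 3.13979e+06.
Order-3 term: 1/30240 · (0.00000 − 0.00000) = 0.00000.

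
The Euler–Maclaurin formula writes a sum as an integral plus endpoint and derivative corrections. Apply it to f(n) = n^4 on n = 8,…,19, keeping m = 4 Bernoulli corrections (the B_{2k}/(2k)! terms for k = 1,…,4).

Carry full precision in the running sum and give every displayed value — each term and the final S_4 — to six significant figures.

∫_8^19 x^4 dx evaluates to 488666.
Endpoint term: (f(8) + f(19))/2 = (4096.00 + 130321)/2 = 67208.5.
Integral + boundary = 555875.
Order-1 term: 1/12 · (27436.0 − 2048.00) = 2115.67.
Partial sum through k=1: 557990.
Order-2 term: −1/720 · (456.000 − 192.000) = -0.366667.
Partial sum through k=2: 557990.
Order-3 term: 1/30240 · (0.00000 − 0.00000) = 0.00000.
Partial sum through k=3: 557990.
Order-4 term: −1/1209600 · (0.00000 − 0.00000) = 0.00000.

S_4 ≈ 557990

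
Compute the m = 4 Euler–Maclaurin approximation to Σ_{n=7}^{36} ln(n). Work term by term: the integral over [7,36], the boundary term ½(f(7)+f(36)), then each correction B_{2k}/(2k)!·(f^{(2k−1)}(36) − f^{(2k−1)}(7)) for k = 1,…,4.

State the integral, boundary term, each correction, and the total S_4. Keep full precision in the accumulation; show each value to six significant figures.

S_4 ≈ 89.1404

∫_7^36 ln(x) dx evaluates to 86.3853.
Boundary: ½(f(7) + f(36)) = ½(1.94591 + 3.58352) = 2.76471.
So far: 89.1500.
k=1: B_{2}/(2)! × [f^{(1)}(36) − f^{(1)}(7)] = 1/12 × (0.0277778 − 0.142857) = -0.00958995.
After k=1: 89.1404.
k=2: B_{4}/(4)! × [f^{(3)}(36) − f^{(3)}(7)] = −1/720 × (4.28669e-05 − 0.00583090) = 8.03894e-06.
After k=2: 89.1404.
k=3: B_{6}/(6)! × [f^{(5)}(36) − f^{(5)}(7)] = 1/30240 × (3.96916e-07 − 0.00142798) = -4.72083e-08.
After k=3: 89.1404.
k=4: B_{8}/(8)! × [f^{(7)}(36) − f^{(7)}(7)] = −1/1209600 × (9.18787e-09 − 0.000874271) = 7.22770e-10.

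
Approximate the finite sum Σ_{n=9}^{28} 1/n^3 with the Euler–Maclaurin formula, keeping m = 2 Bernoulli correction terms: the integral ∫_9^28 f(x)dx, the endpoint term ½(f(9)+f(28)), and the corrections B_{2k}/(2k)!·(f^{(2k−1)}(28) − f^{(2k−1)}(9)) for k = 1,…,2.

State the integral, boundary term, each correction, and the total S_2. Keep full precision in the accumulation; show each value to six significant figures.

Integral: ∫_9^28 1/x^3 dx = 0.00553508.
Boundary: ½(f(9) + f(28)) = ½(0.00137174 + 4.55539e-05) = 0.000708648.
So far: 0.00624373.
k=1: B_{2}/(2)! × [f^{(1)}(28) − f^{(1)}(9)] = 1/12 × (-4.88078e-06 − (-0.000457247)) = 3.76972e-05.
After k=1: 0.00628143.
k=2: B_{4}/(4)! × [f^{(3)}(28) − f^{(3)}(9)] = −1/720 × (-1.24510e-07 − (-0.000112901)) = -1.56633e-07.

S_2 ≈ 0.00628127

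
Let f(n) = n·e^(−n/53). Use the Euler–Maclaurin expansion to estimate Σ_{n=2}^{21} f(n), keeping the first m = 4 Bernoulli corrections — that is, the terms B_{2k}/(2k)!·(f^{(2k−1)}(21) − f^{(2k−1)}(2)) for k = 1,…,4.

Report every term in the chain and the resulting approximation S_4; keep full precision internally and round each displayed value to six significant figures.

S_4 ≈ 176.099

∫_2^21 x·e^(−x/53) dx evaluates to 168.115.
Boundary: ½(f(2) + f(21)) = ½(1.92593 + 14.1299) = 8.02794.
Running total after boundary: 176.143.
k=1: B_{2}/(2)! × [f^{(1)}(21) − f^{(1)}(2)] = 1/12 × (0.406252 − 0.926629) = -0.0433648.
After k=1: 176.099.
k=2: B_{4}/(4)! × [f^{(3)}(21) − f^{(3)}(2)] = −1/720 × (0.000623695 − 0.00101551) = 5.44185e-07.
After k=2: 176.099.
k=3: B_{6}/(6)! × [f^{(5)}(21) − f^{(5)}(2)] = 1/30240 × (3.92583e-07 − 6.05603e-07) = -7.04431e-12.
After k=3: 176.099.
k=4: B_{8}/(8)! × [f^{(7)}(21) − f^{(7)}(2)] = −1/1209600 × (2.00474e-10 − 3.02487e-10) = 8.43362e-17.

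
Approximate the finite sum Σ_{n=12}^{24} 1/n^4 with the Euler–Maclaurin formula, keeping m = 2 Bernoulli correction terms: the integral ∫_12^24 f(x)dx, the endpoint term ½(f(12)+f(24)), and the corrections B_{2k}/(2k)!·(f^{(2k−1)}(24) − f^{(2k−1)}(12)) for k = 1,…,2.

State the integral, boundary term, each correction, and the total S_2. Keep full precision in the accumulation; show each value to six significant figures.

Integral: ∫_12^24 1/x^4 dx = 0.000168789.
½[f(12) + f(24)] = ½[4.82253e-05 + 3.01408e-06] = 2.56197e-05.
So far: 0.000194408.
Order-1 term: 1/12 · (-5.02347e-07 − (-1.60751e-05)) = 1.29773e-06.
Running total after k=1: 0.000195706.
Order-2 term: −1/720 · (-2.61639e-08 − (-3.34898e-06)) = -4.61502e-09.

S_2 ≈ 0.000195701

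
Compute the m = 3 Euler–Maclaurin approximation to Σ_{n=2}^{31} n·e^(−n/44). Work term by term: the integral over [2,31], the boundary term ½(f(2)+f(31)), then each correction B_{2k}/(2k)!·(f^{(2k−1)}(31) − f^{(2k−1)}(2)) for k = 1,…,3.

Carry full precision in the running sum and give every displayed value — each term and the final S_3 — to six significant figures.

S_3 ≈ 311.314

∫_2^31 x·e^(−x/44) dx evaluates to 302.760.
½[f(2) + f(31)] = ½[1.91113 + 15.3243] = 8.61773.
Running total after boundary: 311.378.
Order-1 term: 1/12 · (0.146053 − 0.912128) = -0.0638396.
Partial sum through k=1: 311.314.
Order-2 term: −1/720 · (0.000586115 − 0.00145829) = 1.21136e-06.
Partial sum through k=2: 311.314.
Order-3 term: 1/30240 · (5.66524e-07 − 1.26314e-06) = -2.30363e-11.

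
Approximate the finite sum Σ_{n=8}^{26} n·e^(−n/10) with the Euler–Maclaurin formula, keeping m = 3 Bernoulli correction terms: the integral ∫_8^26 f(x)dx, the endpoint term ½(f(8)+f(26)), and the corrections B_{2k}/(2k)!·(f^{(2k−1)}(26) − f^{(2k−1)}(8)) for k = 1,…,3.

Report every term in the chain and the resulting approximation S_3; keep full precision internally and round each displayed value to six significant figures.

S_3 ≈ 56.8862

Integral: ∫_8^26 x·e^(−x/10) dx = 54.1407.
½[f(8) + f(26)] = ½[3.59463 + 1.93111] = 2.76287.
Integral + boundary = 56.9036.
Correction k=1: B_{2}/2! · (f^{(1)}(26) − f^{(1)}(8)) = 1/12 · (-0.118838 − 0.0898658) = -0.0173920.
After k=1: 56.8862.
Correction k=2: B_{4}/4! · (f^{(3)}(26) − f^{(3)}(8)) = −1/720 · (0.000297094 − 0.00988524) = 1.33169e-05.
After k=2: 56.8862.
Correction k=3: B_{6}/6! · (f^{(5)}(26) − f^{(5)}(8)) = 1/30240 · (1.78257e-05 − 0.000188718) = -5.65121e-09.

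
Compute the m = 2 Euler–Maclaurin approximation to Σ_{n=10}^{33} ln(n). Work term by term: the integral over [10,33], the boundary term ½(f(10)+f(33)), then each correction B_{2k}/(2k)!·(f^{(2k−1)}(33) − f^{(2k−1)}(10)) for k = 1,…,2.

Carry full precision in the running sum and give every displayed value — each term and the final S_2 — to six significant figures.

∫_10^33 ln(x) dx evaluates to 69.3589.
Boundary: ½(f(10) + f(33)) = ½(2.30259 + 3.49651) = 2.89955.
Integral + boundary = 72.2584.
Order-1 term: 1/12 · (0.0303030 − 0.100000) = -0.00580808.
Running total after k=1: 72.2526.
Order-2 term: −1/720 · (5.56529e-05 − 0.00200000) = 2.70048e-06.

S_2 ≈ 72.2526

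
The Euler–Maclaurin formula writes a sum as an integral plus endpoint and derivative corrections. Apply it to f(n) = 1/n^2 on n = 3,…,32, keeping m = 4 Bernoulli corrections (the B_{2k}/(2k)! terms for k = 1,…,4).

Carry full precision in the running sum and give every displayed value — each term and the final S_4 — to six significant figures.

S_4 ≈ 0.364167

The integral term ∫_3^32 1/x^2 dx = 0.302083.
Endpoint term: (f(3) + f(32))/2 = (0.111111 + 0.000976562)/2 = 0.0560438.
Running total after boundary: 0.358127.
Correction k=1: B_{2}/2! · (f^{(1)}(32) − f^{(1)}(3)) = 1/12 · (-6.10352e-05 − (-0.0740741)) = 0.00616775.
Running total after k=1: 0.364295.
Correction k=2: B_{4}/4! · (f^{(3)}(32) − f^{(3)}(3)) = −1/720 · (-7.15256e-07 − (-0.0987654)) = -0.000137173.
Running total after k=2: 0.364158.
Correction k=3: B_{6}/6! · (f^{(5)}(32) − f^{(5)}(3)) = 1/30240 · (-2.09548e-08 − (-0.329218)) = 1.08868e-05.
Running total after k=3: 0.364169.
Correction k=4: B_{8}/8! · (f^{(7)}(32) − f^{(7)}(3)) = −1/1209600 · (-1.14596e-09 − (-2.04847)) = -1.69351e-06.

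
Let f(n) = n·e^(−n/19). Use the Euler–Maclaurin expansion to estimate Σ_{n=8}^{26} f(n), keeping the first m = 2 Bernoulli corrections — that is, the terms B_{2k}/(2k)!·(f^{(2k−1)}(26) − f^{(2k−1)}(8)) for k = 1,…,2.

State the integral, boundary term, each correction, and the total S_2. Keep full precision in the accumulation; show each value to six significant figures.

S_2 ≈ 125.000

The integral term ∫_8^26 x·e^(−x/19) dx = 119.106.
Boundary: ½(f(8) + f(26)) = ½(5.25084 + 6.61722) = 5.93403.
So far: 125.040.
k=1: B_{2}/(2)! × [f^{(1)}(26) − f^{(1)}(8)] = 1/12 × (-0.0937663 − 0.379995) = -0.0394801.
After k=1: 125.000.
k=2: B_{4}/(4)! × [f^{(3)}(26) − f^{(3)}(8)] = −1/720 × (0.00115028 − 0.00468894) = 4.91480e-06.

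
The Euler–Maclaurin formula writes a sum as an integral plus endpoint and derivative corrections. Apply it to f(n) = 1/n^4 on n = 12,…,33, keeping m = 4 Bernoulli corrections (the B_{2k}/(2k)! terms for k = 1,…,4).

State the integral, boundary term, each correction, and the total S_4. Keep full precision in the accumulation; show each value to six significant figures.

∫_12^33 1/x^4 dx evaluates to 0.000183626.
½[f(12) + f(33)] = ½[4.82253e-05 + 8.43226e-07] = 2.45343e-05.
Integral + boundary = 0.000208160.
Correction k=1: B_{2}/2! · (f^{(1)}(33) − f^{(1)}(12)) = 1/12 · (-1.02209e-07 − (-1.60751e-05)) = 1.33107e-06.
After k=1: 0.000209491.
Correction k=2: B_{4}/4! · (f^{(3)}(33) − f^{(3)}(12)) = −1/720 · (-2.81568e-09 − (-3.34898e-06)) = -4.64745e-09.
After k=2: 0.000209486.
Correction k=3: B_{6}/6! · (f^{(5)}(33) − f^{(5)}(12)) = 1/30240 · (-1.44792e-10 − (-1.30238e-06)) = 4.30634e-11.
After k=3: 0.000209486.
Correction k=4: B_{8}/8! · (f^{(7)}(33) − f^{(7)}(12)) = −1/1209600 · (-1.19663e-11 − (-8.13988e-07)) = -6.72930e-13.

S_4 ≈ 0.000209486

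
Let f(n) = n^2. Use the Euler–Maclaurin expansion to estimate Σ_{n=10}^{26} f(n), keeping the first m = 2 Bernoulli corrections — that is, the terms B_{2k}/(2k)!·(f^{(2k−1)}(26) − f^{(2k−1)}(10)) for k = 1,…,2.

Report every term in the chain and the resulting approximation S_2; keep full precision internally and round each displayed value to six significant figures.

Integral: ∫_10^26 x^2 dx = 5525.33.
½[f(10) + f(26)] = ½[100.000 + 676.000] = 388.000.
Running total after boundary: 5913.33.
k=1: B_{2}/(2)! × [f^{(1)}(26) − f^{(1)}(10)] = 1/12 × (52.0000 − 20.0000) = 2.66667.
Running total after k=1: 5916.00.
k=2: B_{4}/(4)! × [f^{(3)}(26) − f^{(3)}(10)] = −1/720 × (0.00000 − 0.00000) = 0.00000.

S_2 ≈ 5916.00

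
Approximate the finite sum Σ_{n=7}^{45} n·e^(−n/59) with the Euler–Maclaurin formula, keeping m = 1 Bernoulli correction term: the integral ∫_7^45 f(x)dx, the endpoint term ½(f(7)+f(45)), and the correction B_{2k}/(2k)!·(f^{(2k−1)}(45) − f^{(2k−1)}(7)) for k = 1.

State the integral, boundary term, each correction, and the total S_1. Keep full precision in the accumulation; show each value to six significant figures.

S_1 ≈ 610.071

Integral: ∫_7^45 x·e^(−x/59) dx = 596.525.
Endpoint term: (f(7) + f(45))/2 = (6.21687 + 20.9880)/2 = 13.6024.
So far: 610.127.
k=1: B_{2}/(2)! × [f^{(1)}(45) − f^{(1)}(7)] = 1/12 × (0.110671 − 0.782753) = -0.0560068.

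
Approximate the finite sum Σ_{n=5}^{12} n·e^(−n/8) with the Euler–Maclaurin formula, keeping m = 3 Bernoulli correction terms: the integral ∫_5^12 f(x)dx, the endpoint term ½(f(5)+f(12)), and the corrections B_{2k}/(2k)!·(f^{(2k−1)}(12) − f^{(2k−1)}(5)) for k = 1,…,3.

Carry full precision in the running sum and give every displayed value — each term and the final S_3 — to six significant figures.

Integral: ∫_5^12 x·e^(−x/8) dx = 19.9664.
Endpoint term: (f(5) + f(12))/2 = (2.67631 + 2.67756)/2 = 2.67693.
Integral + boundary = 22.6433.
Correction k=1: B_{2}/2! · (f^{(1)}(12) − f^{(1)}(5)) = 1/12 · (-0.111565 − 0.200723) = -0.0260240.
Partial sum through k=1: 22.6173.
Correction k=2: B_{4}/4! · (f^{(3)}(12) − f^{(3)}(5)) = −1/720 · (0.00522961 − 0.0198632) = 2.03244e-05.
Partial sum through k=2: 22.6173.
Correction k=3: B_{6}/6! · (f^{(5)}(12) − f^{(5)}(5)) = 1/30240 · (0.000190663 − 0.000571721) = -1.26011e-08.

S_3 ≈ 22.6173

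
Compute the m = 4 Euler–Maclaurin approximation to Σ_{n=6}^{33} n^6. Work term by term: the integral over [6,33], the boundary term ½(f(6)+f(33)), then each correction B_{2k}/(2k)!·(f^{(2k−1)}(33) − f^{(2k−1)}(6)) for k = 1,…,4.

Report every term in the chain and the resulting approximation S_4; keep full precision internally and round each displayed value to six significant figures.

S_4 ≈ 6.75362e+09

∫_6^33 x^6 dx evaluates to 6.08831e+09.
½[f(6) + f(33)] = ½[46656.0 + 1.29147e+09] = 6.45757e+08.
Integral + boundary = 6.73407e+09.
Correction k=1: B_{2}/2! · (f^{(1)}(33) − f^{(1)}(6)) = 1/12 · (2.34812e+08 − 46656.0) = 1.95638e+07.
After k=1: 6.75363e+09.
Correction k=2: B_{4}/4! · (f^{(3)}(33) − f^{(3)}(6)) = −1/720 · (4.31244e+06 − 25920.0) = -5953.50.
After k=2: 6.75362e+09.
Correction k=3: B_{6}/6! · (f^{(5)}(33) − f^{(5)}(6)) = 1/30240 · (23760.0 − 4320.00) = 0.642857.
After k=3: 6.75362e+09.
Correction k=4: B_{8}/8! · (f^{(7)}(33) − f^{(7)}(6)) = −1/1209600 · (0.00000 − 0.00000) = 0.00000.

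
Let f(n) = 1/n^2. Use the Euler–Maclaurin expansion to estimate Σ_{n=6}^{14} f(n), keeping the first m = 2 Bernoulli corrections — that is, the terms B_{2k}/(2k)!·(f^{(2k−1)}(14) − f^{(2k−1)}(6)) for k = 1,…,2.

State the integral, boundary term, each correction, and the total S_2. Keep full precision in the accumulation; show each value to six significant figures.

∫_6^14 1/x^2 dx evaluates to 0.0952381.
Endpoint term: (f(6) + f(14))/2 = (0.0277778 + 0.00510204)/2 = 0.0164399.
Integral + boundary = 0.111678.
k=1: B_{2}/(2)! × [f^{(1)}(14) − f^{(1)}(6)] = 1/12 × (-0.000728863 − (-0.00925926)) = 0.000710866.
Partial sum through k=1: 0.112389.
k=2: B_{4}/(4)! × [f^{(3)}(14) − f^{(3)}(6)] = −1/720 × (-4.46243e-05 − (-0.00308642)) = -4.22472e-06.

S_2 ≈ 0.112385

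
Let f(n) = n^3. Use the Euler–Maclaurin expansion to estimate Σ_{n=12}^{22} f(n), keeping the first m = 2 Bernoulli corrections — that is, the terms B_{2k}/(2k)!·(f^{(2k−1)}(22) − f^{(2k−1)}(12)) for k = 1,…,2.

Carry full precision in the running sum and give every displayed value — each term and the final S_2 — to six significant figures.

S_2 ≈ 59653.0

Integral: ∫_12^22 x^3 dx = 53380.0.
Boundary: ½(f(12) + f(22)) = ½(1728.00 + 10648.0) = 6188.00.
Running total after boundary: 59568.0.
k=1: B_{2}/(2)! × [f^{(1)}(22) − f^{(1)}(12)] = 1/12 × (1452.00 − 432.000) = 85.0000.
Partial sum through k=1: 59653.0.
k=2: B_{4}/(4)! × [f^{(3)}(22) − f^{(3)}(12)] = −1/720 × (6.00000 − 6.00000) = 0.00000.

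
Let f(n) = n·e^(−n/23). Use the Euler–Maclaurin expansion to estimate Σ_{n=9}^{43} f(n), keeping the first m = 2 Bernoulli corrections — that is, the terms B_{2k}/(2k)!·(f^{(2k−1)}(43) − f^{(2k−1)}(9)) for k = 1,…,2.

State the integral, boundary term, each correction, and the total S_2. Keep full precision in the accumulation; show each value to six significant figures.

Integral: ∫_9^43 x·e^(−x/23) dx = 263.603.
Boundary: ½(f(9) + f(43)) = ½(6.08557 + 6.63020) = 6.35788.
Integral + boundary = 269.961.
Correction k=1: B_{2}/2! · (f^{(1)}(43) − f^{(1)}(9)) = 1/12 · (-0.134079 − 0.411584) = -0.0454719.
After k=1: 269.915.
Correction k=2: B_{4}/4! · (f^{(3)}(43) − f^{(3)}(9)) = −1/720 · (0.000329494 − 0.00333447) = 4.17357e-06.

S_2 ≈ 269.915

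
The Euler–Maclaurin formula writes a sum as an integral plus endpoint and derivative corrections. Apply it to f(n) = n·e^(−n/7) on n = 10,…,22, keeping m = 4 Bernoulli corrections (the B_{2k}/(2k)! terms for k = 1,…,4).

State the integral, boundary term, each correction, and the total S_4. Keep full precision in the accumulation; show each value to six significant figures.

S_4 ≈ 21.4310

∫_10^22 x·e^(−x/7) dx evaluates to 19.7571.
Endpoint term: (f(10) + f(22))/2 = (2.39651 + 0.949505)/2 = 1.67301.
Running total after boundary: 21.4301.
k=1: B_{2}/(2)! × [f^{(1)}(22) − f^{(1)}(10)] = 1/12 × (-0.0924842 − (-0.102708)) = 0.000851946.
Partial sum through k=1: 21.4310.
k=2: B_{4}/(4)! × [f^{(3)}(22) − f^{(3)}(10)] = −1/720 × (-0.000125829 − 0.00768560) = 1.08492e-05.
Partial sum through k=2: 21.4310.
k=3: B_{6}/(6)! × [f^{(5)}(22) − f^{(5)}(10)] = 1/30240 × (3.33832e-05 − 0.000356475) = -1.06843e-08.
Partial sum through k=3: 21.4310.
k=4: B_{8}/(8)! × [f^{(7)}(22) − f^{(7)}(10)] = −1/1209600 × (1.41499e-06 − 1.13490e-05) = 8.21265e-12.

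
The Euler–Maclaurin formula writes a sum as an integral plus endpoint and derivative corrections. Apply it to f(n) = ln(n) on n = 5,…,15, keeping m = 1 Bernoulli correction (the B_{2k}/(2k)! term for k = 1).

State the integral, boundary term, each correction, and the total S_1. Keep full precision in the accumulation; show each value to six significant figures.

Integral: ∫_5^15 ln(x) dx = 22.5736.
Endpoint term: (f(5) + f(15))/2 = (1.60944 + 2.70805)/2 = 2.15874.
So far: 24.7323.
Correction k=1: B_{2}/2! · (f^{(1)}(15) − f^{(1)}(5)) = 1/12 · (0.0666667 − 0.200000) = -0.0111111.

S_1 ≈ 24.7212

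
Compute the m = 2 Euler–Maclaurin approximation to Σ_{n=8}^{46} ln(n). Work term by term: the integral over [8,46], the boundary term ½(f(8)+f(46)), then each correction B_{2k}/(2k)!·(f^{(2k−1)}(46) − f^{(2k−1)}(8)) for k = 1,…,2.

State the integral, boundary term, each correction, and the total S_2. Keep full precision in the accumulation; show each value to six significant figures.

S_2 ≈ 124.427

The integral term ∫_8^46 ln(x) dx = 121.482.
½[f(8) + f(46)] = ½[2.07944 + 3.82864] = 2.95404.
Integral + boundary = 124.436.
k=1: B_{2}/(2)! × [f^{(1)}(46) − f^{(1)}(8)] = 1/12 × (0.0217391 − 0.125000) = -0.00860507.
Running total after k=1: 124.427.
k=2: B_{4}/(4)! × [f^{(3)}(46) − f^{(3)}(8)] = −1/720 × (2.05474e-05 − 0.00390625) = 5.39681e-06.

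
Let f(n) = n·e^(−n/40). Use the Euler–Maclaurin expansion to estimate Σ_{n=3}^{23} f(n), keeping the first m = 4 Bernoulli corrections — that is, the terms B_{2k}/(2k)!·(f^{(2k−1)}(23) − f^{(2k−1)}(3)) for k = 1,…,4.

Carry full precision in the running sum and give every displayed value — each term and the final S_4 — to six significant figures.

∫_3^23 x·e^(−x/40) dx evaluates to 177.703.
Endpoint term: (f(3) + f(23))/2 = (2.78323 + 12.9422)/2 = 7.86272.
So far: 185.565.
Order-1 term: 1/12 · (0.239150 − 0.858163) = -0.0515844.
After k=1: 185.514.
Order-2 term: −1/720 · (0.000852850 − 0.00169603) = 1.17109e-06.
After k=2: 185.514.
Order-3 term: 1/30240 · (9.72644e-07 − 1.78482e-06) = -2.68576e-11.
After k=3: 185.514.
Order-4 term: −1/1209600 · (8.82661e-10 − 1.56851e-09) = 5.67006e-16.

S_4 ≈ 185.514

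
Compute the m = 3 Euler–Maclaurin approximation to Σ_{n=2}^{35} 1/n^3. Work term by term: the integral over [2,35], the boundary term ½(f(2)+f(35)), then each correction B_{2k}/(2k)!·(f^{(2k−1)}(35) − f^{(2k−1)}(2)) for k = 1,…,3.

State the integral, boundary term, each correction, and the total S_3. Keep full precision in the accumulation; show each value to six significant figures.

S_3 ≈ 0.201752

The integral term ∫_2^35 1/x^3 dx = 0.124592.
Endpoint term: (f(2) + f(35))/2 = (0.125000 + 2.33236e-05)/2 = 0.0625117.
So far: 0.187103.
Order-1 term: 1/12 · (-1.99917e-06 − (-0.187500)) = 0.0156248.
Running total after k=1: 0.202728.
Order-2 term: −1/720 · (-3.26395e-08 − (-0.937500)) = -0.00130208.
Running total after k=2: 0.201426.
Order-3 term: 1/30240 · (-1.11907e-09 − (-9.84375)) = 0.000325521.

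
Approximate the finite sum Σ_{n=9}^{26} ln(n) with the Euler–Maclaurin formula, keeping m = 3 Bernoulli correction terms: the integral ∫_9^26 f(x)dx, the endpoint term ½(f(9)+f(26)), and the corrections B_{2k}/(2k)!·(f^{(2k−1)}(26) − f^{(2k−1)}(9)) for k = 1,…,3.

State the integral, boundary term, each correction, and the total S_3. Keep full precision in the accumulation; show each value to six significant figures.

S_3 ≈ 50.6571

The integral term ∫_9^26 ln(x) dx = 47.9355.
Endpoint term: (f(9) + f(26))/2 = (2.19722 + 3.25810)/2 = 2.72766.
Running total after boundary: 50.6631.
Order-1 term: 1/12 · (0.0384615 − 0.111111) = -0.00605413.
After k=1: 50.6571.
Order-2 term: −1/720 · (0.000113792 − 0.00274348) = 3.65235e-06.
After k=2: 50.6571.
Order-3 term: 1/30240 · (2.01997e-06 − 0.000406442) = -1.33737e-08.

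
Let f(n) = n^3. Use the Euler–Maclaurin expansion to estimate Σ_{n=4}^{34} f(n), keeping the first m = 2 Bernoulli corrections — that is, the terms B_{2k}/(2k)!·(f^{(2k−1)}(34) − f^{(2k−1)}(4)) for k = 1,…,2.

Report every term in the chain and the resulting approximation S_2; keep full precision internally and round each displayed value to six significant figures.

S_2 ≈ 353989

∫_4^34 x^3 dx evaluates to 334020.
Endpoint term: (f(4) + f(34))/2 = (64.0000 + 39304.0)/2 = 19684.0.
Integral + boundary = 353704.
Order-1 term: 1/12 · (3468.00 − 48.0000) = 285.000.
After k=1: 353989.
Order-2 term: −1/720 · (6.00000 − 6.00000) = 0.00000.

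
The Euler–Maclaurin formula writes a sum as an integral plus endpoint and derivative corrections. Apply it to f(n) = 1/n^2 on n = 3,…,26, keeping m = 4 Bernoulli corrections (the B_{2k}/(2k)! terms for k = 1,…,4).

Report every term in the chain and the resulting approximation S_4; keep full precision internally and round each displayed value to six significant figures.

Integral: ∫_3^26 1/x^2 dx = 0.294872.
Endpoint term: (f(3) + f(26))/2 = (0.111111 + 0.00147929)/2 = 0.0562952.
Integral + boundary = 0.351167.
Correction k=1: B_{2}/2! · (f^{(1)}(26) − f^{(1)}(3)) = 1/12 · (-0.000113792 − (-0.0740741)) = 0.00616336.
Running total after k=1: 0.357330.
Correction k=2: B_{4}/4! · (f^{(3)}(26) − f^{(3)}(3)) = −1/720 · (-2.01997e-06 − (-0.0987654)) = -0.000137171.
Running total after k=2: 0.357193.
Correction k=3: B_{6}/6! · (f^{(5)}(26) − f^{(5)}(3)) = 1/30240 · (-8.96436e-08 − (-0.329218)) = 1.08868e-05.
Running total after k=3: 0.357204.
Correction k=4: B_{8}/8! · (f^{(7)}(26) − f^{(7)}(3)) = −1/1209600 · (-7.42609e-09 − (-2.04847)) = -1.69351e-06.

S_4 ≈ 0.357202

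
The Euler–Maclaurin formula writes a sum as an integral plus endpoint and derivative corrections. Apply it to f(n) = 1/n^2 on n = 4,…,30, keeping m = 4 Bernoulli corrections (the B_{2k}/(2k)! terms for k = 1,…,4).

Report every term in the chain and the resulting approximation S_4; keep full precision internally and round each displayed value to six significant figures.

Integral: ∫_4^30 1/x^2 dx = 0.216667.
Boundary: ½(f(4) + f(30)) = ½(0.0625000 + 0.00111111) = 0.0318056.
So far: 0.248472.
k=1: B_{2}/(2)! × [f^{(1)}(30) − f^{(1)}(4)] = 1/12 × (-7.40741e-05 − (-0.0312500)) = 0.00259799.
Partial sum through k=1: 0.251070.
k=2: B_{4}/(4)! × [f^{(3)}(30) − f^{(3)}(4)] = −1/720 × (-9.87654e-07 − (-0.0234375)) = -3.25507e-05.
Partial sum through k=2: 0.251038.
k=3: B_{6}/(6)! × [f^{(5)}(30) − f^{(5)}(4)] = 1/30240 × (-3.29218e-08 − (-0.0439453)) = 1.45322e-06.
Partial sum through k=3: 0.251039.
k=4: B_{8}/(8)! × [f^{(7)}(30) − f^{(7)}(4)] = −1/1209600 × (-2.04847e-09 − (-0.153809)) = -1.27157e-07.

S_4 ≈ 0.251039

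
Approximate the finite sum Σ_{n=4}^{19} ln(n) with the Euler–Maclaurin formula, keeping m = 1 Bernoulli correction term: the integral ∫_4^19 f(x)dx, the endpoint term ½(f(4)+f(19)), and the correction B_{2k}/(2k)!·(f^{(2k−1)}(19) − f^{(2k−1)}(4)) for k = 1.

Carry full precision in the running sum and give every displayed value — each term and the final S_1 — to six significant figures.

S_1 ≈ 37.5481

The integral term ∫_4^19 ln(x) dx = 35.3992.
Boundary: ½(f(4) + f(19)) = ½(1.38629 + 2.94444) = 2.16537.
Integral + boundary = 37.5645.
Correction k=1: B_{2}/2! · (f^{(1)}(19) − f^{(1)}(4)) = 1/12 · (0.0526316 − 0.250000) = -0.0164474.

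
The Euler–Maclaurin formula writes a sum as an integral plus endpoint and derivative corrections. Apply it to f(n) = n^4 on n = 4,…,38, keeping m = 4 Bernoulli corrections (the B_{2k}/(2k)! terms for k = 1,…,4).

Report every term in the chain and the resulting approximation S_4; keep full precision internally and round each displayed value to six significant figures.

The integral term ∫_4^38 x^4 dx = 1.58468e+07.
Boundary: ½(f(4) + f(38)) = ½(256.000 + 2.08514e+06) = 1.04270e+06.
So far: 1.68895e+07.
Correction k=1: B_{2}/2! · (f^{(1)}(38) − f^{(1)}(4)) = 1/12 · (219488 − 256.000) = 18269.3.
Running total after k=1: 1.69078e+07.
Correction k=2: B_{4}/4! · (f^{(3)}(38) − f^{(3)}(4)) = −1/720 · (912.000 − 96.0000) = -1.13333.
Running total after k=2: 1.69078e+07.
Correction k=3: B_{6}/6! · (f^{(5)}(38) − f^{(5)}(4)) = 1/30240 · (0.00000 − 0.00000) = 0.00000.
Running total after k=3: 1.69078e+07.
Correction k=4: B_{8}/8! · (f^{(7)}(38) − f^{(7)}(4)) = −1/1209600 · (0.00000 − 0.00000) = 0.00000.

S_4 ≈ 1.69078e+07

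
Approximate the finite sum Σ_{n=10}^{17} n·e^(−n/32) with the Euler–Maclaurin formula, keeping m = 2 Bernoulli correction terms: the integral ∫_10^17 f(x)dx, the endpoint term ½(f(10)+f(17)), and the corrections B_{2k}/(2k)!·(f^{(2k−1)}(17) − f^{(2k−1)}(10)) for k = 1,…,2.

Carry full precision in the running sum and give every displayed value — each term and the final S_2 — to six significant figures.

S_2 ≈ 70.1478

Integral: ∫_10^17 x·e^(−x/32) dx = 61.5118.
Endpoint term: (f(10) + f(17))/2 = (7.31616 + 9.99378)/2 = 8.65497.
Integral + boundary = 70.1667.
Order-1 term: 1/12 · (0.275564 − 0.502986) = -0.0189518.
Partial sum through k=1: 70.1478.
Order-2 term: −1/720 · (0.00141729 − 0.00192013) = 6.98396e-07.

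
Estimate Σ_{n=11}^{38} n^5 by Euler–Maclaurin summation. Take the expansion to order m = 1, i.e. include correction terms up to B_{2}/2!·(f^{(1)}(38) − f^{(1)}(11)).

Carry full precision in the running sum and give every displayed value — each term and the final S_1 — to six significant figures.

S_1 ≈ 5.42088e+08

Integral: ∫_11^38 x^5 dx = 5.01527e+08.
Endpoint term: (f(11) + f(38))/2 = (161051 + 7.92352e+07)/2 = 3.96981e+07.
Integral + boundary = 5.41226e+08.
Correction k=1: B_{2}/2! · (f^{(1)}(38) − f^{(1)}(11)) = 1/12 · (1.04257e+07 − 73205.0) = 862706.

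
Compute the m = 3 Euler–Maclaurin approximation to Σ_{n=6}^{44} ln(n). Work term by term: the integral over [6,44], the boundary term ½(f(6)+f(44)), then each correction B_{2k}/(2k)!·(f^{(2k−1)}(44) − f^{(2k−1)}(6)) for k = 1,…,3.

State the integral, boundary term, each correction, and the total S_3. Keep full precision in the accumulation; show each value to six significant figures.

Integral: ∫_6^44 ln(x) dx = 117.754.
Endpoint term: (f(6) + f(44))/2 = (1.79176 + 3.78419)/2 = 2.78797.
So far: 120.542.
Order-1 term: 1/12 · (0.0227273 − 0.166667) = -0.0119949.
After k=1: 120.530.
Order-2 term: −1/720 · (2.34786e-05 − 0.00925926) = 1.28275e-05.
After k=2: 120.530.
Order-3 term: 1/30240 · (1.45528e-07 − 0.00308642) = -1.02059e-07.

S_3 ≈ 120.530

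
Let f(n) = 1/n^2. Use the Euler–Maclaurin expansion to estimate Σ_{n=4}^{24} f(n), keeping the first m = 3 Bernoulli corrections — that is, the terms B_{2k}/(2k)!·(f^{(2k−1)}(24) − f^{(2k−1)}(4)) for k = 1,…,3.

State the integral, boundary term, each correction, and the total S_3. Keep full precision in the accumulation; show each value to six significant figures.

Integral: ∫_4^24 1/x^2 dx = 0.208333.
Endpoint term: (f(4) + f(24))/2 = (0.0625000 + 0.00173611)/2 = 0.0321181.
So far: 0.240451.
k=1: B_{2}/(2)! × [f^{(1)}(24) − f^{(1)}(4)] = 1/12 × (-0.000144676 − (-0.0312500)) = 0.00259211.
Partial sum through k=1: 0.243043.
k=2: B_{4}/(4)! × [f^{(3)}(24) − f^{(3)}(4)] = −1/720 × (-3.01408e-06 − (-0.0234375)) = -3.25479e-05.
Partial sum through k=2: 0.243011.
k=3: B_{6}/(6)! × [f^{(5)}(24) − f^{(5)}(4)] = 1/30240 × (-1.56983e-07 − (-0.0439453)) = 1.45321e-06.

S_3 ≈ 0.243012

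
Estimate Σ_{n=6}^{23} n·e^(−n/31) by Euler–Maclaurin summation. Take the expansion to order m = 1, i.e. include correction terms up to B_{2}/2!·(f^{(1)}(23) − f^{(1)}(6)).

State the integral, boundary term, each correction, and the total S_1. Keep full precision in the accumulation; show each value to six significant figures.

Integral: ∫_6^23 x·e^(−x/31) dx = 148.018.
Boundary: ½(f(6) + f(23)) = ½(4.94418 + 10.9524) = 7.94829.
Running total after boundary: 155.966.
k=1: B_{2}/(2)! × [f^{(1)}(23) − f^{(1)}(6)] = 1/12 × (0.122888 − 0.664540) = -0.0451377.

S_1 ≈ 155.921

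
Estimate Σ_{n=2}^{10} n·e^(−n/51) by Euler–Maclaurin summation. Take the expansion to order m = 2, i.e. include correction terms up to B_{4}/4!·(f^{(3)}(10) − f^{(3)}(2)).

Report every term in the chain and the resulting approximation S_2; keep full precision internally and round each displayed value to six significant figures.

The integral term ∫_2^10 x·e^(−x/51) dx = 41.9720.
½[f(2) + f(10)] = ½[1.92309 + 8.21948] = 5.07128.
So far: 47.0433.
k=1: B_{2}/(2)! × [f^{(1)}(10) − f^{(1)}(2)] = 1/12 × (0.660782 − 0.923836) = -0.0219212.
Partial sum through k=1: 47.0214.
k=2: B_{4}/(4)! × [f^{(3)}(10) − f^{(3)}(2)] = −1/720 × (0.000886073 − 0.00109455) = 2.89550e-07.

S_2 ≈ 47.0214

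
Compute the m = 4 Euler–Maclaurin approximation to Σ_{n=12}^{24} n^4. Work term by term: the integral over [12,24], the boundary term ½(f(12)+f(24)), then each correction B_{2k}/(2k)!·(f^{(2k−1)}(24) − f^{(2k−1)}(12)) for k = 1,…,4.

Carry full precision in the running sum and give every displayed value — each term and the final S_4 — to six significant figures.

S_4 ≈ 1.72305e+06

Integral: ∫_12^24 x^4 dx = 1.54276e+06.
½[f(12) + f(24)] = ½[20736.0 + 331776] = 176256.
So far: 1.71901e+06.
Correction k=1: B_{2}/2! · (f^{(1)}(24) − f^{(1)}(12)) = 1/12 · (55296.0 − 6912.00) = 4032.00.
After k=1: 1.72305e+06.
Correction k=2: B_{4}/4! · (f^{(3)}(24) − f^{(3)}(12)) = −1/720 · (576.000 − 288.000) = -0.400000.
After k=2: 1.72305e+06.
Correction k=3: B_{6}/6! · (f^{(5)}(24) − f^{(5)}(12)) = 1/30240 · (0.00000 − 0.00000) = 0.00000.
After k=3: 1.72305e+06.
Correction k=4: B_{8}/8! · (f^{(7)}(24) − f^{(7)}(12)) = −1/1209600 · (0.00000 − 0.00000) = 0.00000.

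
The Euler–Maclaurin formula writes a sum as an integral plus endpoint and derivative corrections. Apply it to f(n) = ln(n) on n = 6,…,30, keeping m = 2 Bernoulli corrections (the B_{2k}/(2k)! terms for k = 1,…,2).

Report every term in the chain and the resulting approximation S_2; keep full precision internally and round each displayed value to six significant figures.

S_2 ≈ 69.8707

The integral term ∫_6^30 ln(x) dx = 67.2854.
½[f(6) + f(30)] = ½[1.79176 + 3.40120] = 2.59648.
Running total after boundary: 69.8818.
Order-1 term: 1/12 · (0.0333333 − 0.166667) = -0.0111111.
After k=1: 69.8707.
Order-2 term: −1/720 · (7.40741e-05 − 0.00925926) = 1.27572e-05.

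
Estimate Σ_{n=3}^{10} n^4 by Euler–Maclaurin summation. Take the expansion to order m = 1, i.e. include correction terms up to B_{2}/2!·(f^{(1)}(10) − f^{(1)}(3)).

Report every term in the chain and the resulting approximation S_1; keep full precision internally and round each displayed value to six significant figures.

S_1 ≈ 25316.2

Integral: ∫_3^10 x^4 dx = 19951.4.
Boundary: ½(f(3) + f(10)) = ½(81.0000 + 10000.0) = 5040.50.
Integral + boundary = 24991.9.
k=1: B_{2}/(2)! × [f^{(1)}(10) − f^{(1)}(3)] = 1/12 × (4000.00 − 108.000) = 324.333.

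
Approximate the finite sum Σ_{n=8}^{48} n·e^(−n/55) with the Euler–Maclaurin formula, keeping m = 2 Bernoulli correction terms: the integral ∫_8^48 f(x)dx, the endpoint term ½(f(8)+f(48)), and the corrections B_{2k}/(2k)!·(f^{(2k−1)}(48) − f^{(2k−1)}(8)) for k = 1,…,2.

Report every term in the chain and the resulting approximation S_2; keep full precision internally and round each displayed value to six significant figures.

S_2 ≈ 642.472

Integral: ∫_8^48 x·e^(−x/55) dx = 629.044.
Boundary: ½(f(8) + f(48)) = ½(6.91703 + 20.0549) = 13.4860.
Integral + boundary = 642.530.
Correction k=1: B_{2}/2! · (f^{(1)}(48) − f^{(1)}(8)) = 1/12 · (0.0531759 − 0.738865) = -0.0571408.
Running total after k=1: 642.472.
Correction k=2: B_{4}/4! · (f^{(3)}(48) − f^{(3)}(8)) = −1/720 · (0.000293817 − 0.000815909) = 7.25127e-07.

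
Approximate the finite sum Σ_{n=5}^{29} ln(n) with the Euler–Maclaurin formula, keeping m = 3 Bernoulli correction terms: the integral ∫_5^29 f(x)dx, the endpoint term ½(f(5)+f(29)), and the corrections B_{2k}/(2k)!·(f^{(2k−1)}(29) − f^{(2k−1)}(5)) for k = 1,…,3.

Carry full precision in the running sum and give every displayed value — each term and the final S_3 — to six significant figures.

Integral: ∫_5^29 ln(x) dx = 65.6044.
Boundary: ½(f(5) + f(29)) = ½(1.60944 + 3.36730) = 2.48837.
So far: 68.0928.
Order-1 term: 1/12 · (0.0344828 − 0.200000) = -0.0137931.
Running total after k=1: 68.0790.
Order-2 term: −1/720 · (8.20042e-05 − 0.0160000) = 2.21083e-05.
Running total after k=2: 68.0790.
Order-3 term: 1/30240 · (1.17010e-06 − 0.00768000) = -2.53930e-07.

S_3 ≈ 68.0790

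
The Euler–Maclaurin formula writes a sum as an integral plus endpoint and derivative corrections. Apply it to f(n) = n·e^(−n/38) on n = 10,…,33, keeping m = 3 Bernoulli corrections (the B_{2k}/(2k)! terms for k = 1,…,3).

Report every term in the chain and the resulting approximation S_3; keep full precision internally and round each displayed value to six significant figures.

S_3 ≈ 280.571

∫_10^33 x·e^(−x/38) dx evaluates to 269.846.
Endpoint term: (f(10) + f(33))/2 = (7.68621 + 13.8472)/2 = 10.7667.
Integral + boundary = 280.613.
k=1: B_{2}/(2)! × [f^{(1)}(33) − f^{(1)}(10)] = 1/12 × (0.0552123 − 0.566352) = -0.0425950.
After k=1: 280.571.
k=2: B_{4}/(4)! × [f^{(3)}(33) − f^{(3)}(10)] = −1/720 × (0.000619418 − 0.00145678) = 1.16301e-06.
After k=2: 280.571.
k=3: B_{6}/(6)! × [f^{(5)}(33) − f^{(5)}(10)] = 1/30240 × (8.31441e-07 − 1.74609e-06) = -3.02463e-11.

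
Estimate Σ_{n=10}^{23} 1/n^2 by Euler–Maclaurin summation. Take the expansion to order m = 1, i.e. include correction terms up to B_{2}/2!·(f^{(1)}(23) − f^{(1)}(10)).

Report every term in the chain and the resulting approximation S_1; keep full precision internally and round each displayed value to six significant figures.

S_1 ≈ 0.0626199

∫_10^23 1/x^2 dx evaluates to 0.0565217.
Endpoint term: (f(10) + f(23))/2 = (0.0100000 + 0.00189036)/2 = 0.00594518.
Integral + boundary = 0.0624669.
Correction k=1: B_{2}/2! · (f^{(1)}(23) − f^{(1)}(10)) = 1/12 · (-0.000164379 − (-0.00200000)) = 0.000152968.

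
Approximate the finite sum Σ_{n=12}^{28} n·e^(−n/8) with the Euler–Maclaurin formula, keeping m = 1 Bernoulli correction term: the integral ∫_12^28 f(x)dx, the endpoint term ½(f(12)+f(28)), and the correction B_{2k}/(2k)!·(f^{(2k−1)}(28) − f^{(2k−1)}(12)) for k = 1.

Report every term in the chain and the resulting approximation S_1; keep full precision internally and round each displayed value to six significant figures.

∫_12^28 x·e^(−x/8) dx evaluates to 27.0040.
Endpoint term: (f(12) + f(28))/2 = (2.67756 + 0.845527)/2 = 1.76154.
So far: 28.7655.
k=1: B_{2}/(2)! × [f^{(1)}(28) − f^{(1)}(12)] = 1/12 × (-0.0754935 − (-0.111565)) = 0.00300597.

S_1 ≈ 28.7685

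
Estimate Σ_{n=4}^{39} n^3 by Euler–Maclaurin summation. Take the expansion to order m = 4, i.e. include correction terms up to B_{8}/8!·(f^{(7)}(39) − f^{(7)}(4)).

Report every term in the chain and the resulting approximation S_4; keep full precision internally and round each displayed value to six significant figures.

S_4 ≈ 608364

Integral: ∫_4^39 x^3 dx = 578296.
Endpoint term: (f(4) + f(39))/2 = (64.0000 + 59319.0)/2 = 29691.5.
So far: 607988.
Correction k=1: B_{2}/2! · (f^{(1)}(39) − f^{(1)}(4)) = 1/12 · (4563.00 − 48.0000) = 376.250.
Partial sum through k=1: 608364.
Correction k=2: B_{4}/4! · (f^{(3)}(39) − f^{(3)}(4)) = −1/720 · (6.00000 − 6.00000) = 0.00000.
Partial sum through k=2: 608364.
Correction k=3: B_{6}/6! · (f^{(5)}(39) − f^{(5)}(4)) = 1/30240 · (0.00000 − 0.00000) = 0.00000.
Partial sum through k=3: 608364.
Correction k=4: B_{8}/8! · (f^{(7)}(39) − f^{(7)}(4)) = −1/1209600 · (0.00000 − 0.00000) = 0.00000.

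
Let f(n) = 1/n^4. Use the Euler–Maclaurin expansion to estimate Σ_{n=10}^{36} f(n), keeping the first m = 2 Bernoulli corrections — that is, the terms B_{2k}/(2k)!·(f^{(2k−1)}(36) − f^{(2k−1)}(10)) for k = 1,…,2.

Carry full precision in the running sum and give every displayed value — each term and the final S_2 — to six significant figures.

∫_10^36 1/x^4 dx evaluates to 0.000326189.
Boundary: ½(f(10) + f(36)) = ½(0.000100000 + 5.95374e-07) = 5.02977e-05.
So far: 0.000376487.
Correction k=1: B_{2}/2! · (f^{(1)}(36) − f^{(1)}(10)) = 1/12 · (-6.61527e-08 − (-4.00000e-05)) = 3.32782e-06.
After k=1: 0.000379814.
Correction k=2: B_{4}/4! · (f^{(3)}(36) − f^{(3)}(10)) = −1/720 · (-1.53131e-09 − (-1.20000e-05)) = -1.66645e-08.

S_2 ≈ 0.000379798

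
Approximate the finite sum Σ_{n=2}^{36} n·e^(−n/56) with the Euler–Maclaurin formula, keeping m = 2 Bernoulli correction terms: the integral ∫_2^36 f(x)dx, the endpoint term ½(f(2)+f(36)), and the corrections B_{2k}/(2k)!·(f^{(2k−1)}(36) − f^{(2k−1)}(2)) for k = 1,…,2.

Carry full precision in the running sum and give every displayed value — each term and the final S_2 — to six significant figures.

S_2 ≈ 435.554

The integral term ∫_2^36 x·e^(−x/56) dx = 425.187.
½[f(2) + f(36)] = ½[1.92983 + 18.9284] = 10.4291.
Running total after boundary: 435.616.
k=1: B_{2}/(2)! × [f^{(1)}(36) − f^{(1)}(2)] = 1/12 × (0.187781 − 0.930455) = -0.0618894.
After k=1: 435.554.
k=2: B_{4}/(4)! × [f^{(3)}(36) − f^{(3)}(2)] = −1/720 × (0.000395203 − 0.000912081) = 7.17886e-07.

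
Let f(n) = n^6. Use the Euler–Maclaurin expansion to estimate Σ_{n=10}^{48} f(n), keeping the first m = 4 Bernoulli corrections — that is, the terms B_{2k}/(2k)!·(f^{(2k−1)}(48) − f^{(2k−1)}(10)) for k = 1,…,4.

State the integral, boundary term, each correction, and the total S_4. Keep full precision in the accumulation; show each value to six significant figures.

Integral: ∫_10^48 x^6 dx = 8.38655e+10.
Endpoint term: (f(10) + f(48))/2 = (1.00000e+06 + 1.22306e+10)/2 = 6.11580e+09.
Running total after boundary: 8.99813e+10.
Order-1 term: 1/12 · (1.52882e+09 − 600000) = 1.27352e+08.
After k=1: 9.01086e+10.
Order-2 term: −1/720 · (1.32710e+07 − 120000) = -18265.3.
After k=2: 9.01086e+10.
Order-3 term: 1/30240 · (34560.0 − 7200.00) = 0.904762.
After k=3: 9.01086e+10.
Order-4 term: −1/1209600 · (0.00000 − 0.00000) = 0.00000.

S_4 ≈ 9.01086e+10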